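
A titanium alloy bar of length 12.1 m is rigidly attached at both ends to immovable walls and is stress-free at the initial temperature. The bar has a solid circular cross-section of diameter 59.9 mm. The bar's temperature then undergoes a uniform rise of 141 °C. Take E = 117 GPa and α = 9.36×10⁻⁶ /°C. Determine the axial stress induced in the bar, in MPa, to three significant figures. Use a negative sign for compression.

-154 MPa

Free thermal expansion αLΔT = 9.36e-6 · 12100 · 141 = 15.97 mm.
The walls impose strain ε = −(15.97)/12100 = -1.3198e-03; σ = Eε = 117000 · -1.3198e-03 = -154.4 MPa.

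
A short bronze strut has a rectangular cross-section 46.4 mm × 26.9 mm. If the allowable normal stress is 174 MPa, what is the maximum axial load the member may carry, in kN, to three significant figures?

217 kN

A = 1248 mm².
P_max = σ_allow · A = 174 · 1248 = 217200 N = 217.2 kN.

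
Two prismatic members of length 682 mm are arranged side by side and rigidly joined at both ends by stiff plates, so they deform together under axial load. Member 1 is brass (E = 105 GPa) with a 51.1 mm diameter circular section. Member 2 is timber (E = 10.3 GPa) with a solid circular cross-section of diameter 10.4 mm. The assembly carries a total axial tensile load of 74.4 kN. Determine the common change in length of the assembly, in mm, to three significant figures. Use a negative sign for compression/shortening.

0.235 mm

A_1 = 2051 mm².
A_2 = 84.95 mm².
Equal strain + equilibrium ⇒ each member carries load in proportion to AE: A₁E₁ = 215300000 N, A₂E₂ = 875000 N, ΣAE = 216200000 N.
δ = PL/ΣAE = 74400·682/216200000 = 0.2347 mm.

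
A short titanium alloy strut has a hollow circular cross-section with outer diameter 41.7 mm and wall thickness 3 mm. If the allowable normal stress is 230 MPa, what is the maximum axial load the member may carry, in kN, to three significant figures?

83.9 kN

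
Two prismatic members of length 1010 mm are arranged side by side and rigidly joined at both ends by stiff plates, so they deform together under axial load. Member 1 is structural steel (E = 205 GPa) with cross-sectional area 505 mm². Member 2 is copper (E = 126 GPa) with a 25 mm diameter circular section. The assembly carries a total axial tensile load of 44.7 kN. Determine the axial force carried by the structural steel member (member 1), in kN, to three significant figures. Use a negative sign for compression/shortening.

28.0 kN

A_2 = 490.9 mm².
Equal strain + equilibrium ⇒ each member carries load in proportion to AE: A₁E₁ = 103500000 N, A₂E₂ = 61850000 N, ΣAE = 165400000 N.
F₁ = P·A₁E₁/ΣAE = 44700·103500000/165400000 = 27980 N.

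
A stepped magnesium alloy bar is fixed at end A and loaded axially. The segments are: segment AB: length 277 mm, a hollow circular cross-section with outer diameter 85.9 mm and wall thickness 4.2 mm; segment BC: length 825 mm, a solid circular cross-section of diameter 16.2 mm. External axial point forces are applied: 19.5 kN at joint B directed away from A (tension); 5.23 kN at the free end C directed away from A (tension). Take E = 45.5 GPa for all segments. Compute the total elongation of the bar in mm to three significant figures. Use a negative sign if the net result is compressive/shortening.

Internal axial forces (sectioning from the free end, tension +): N_BC = 5.23 kN, N_AB = 24.73 kN.
A_AB = 1078 mm².
A_BC = 206.1 mm².
δ_AB = 24730·277/(1078·45500) = 0.1397 mm
δ_BC = 5230·825/(206.1·45500) = 0.4601 mm
δ = Σδ_i = 0.5997 mm.

0.600 mm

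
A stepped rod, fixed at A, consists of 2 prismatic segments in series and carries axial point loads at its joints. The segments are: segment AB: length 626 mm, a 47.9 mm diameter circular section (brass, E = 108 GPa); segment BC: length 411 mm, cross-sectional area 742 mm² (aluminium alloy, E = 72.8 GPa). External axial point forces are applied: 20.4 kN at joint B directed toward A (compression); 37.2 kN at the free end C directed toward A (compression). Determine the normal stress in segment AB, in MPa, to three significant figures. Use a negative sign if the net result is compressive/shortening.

-32.0 MPa

Internal axial forces (sectioning from the free end, tension +): N_BC = -37.2 kN, N_AB = -57.6 kN.
A_AB = 1802 mm².
σ_AB = N_AB/A_AB = -57600/1802 = -31.96 MPa.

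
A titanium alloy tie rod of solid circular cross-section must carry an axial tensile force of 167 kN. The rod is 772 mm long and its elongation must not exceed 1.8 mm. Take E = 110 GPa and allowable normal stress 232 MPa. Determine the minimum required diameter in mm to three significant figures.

Required area A ≥ P/σ_allow = 167000/232 = 719.8 mm².
For a solid circular section, d ≥ √(4A/π) = 30.27 mm.
Elongation limit: A ≥ PL/(Eδ_allow) = 167000·772/(110000·1.8) = 651.1 mm² ⇒ d ≥ 28.79 mm.
The stress limit governs.

30.3 mm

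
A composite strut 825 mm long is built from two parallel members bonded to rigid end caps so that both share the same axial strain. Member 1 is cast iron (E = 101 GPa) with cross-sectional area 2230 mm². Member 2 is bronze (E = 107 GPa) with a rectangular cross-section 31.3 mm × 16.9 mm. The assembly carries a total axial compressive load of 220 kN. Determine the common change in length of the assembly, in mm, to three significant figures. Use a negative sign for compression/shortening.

-0.644 mm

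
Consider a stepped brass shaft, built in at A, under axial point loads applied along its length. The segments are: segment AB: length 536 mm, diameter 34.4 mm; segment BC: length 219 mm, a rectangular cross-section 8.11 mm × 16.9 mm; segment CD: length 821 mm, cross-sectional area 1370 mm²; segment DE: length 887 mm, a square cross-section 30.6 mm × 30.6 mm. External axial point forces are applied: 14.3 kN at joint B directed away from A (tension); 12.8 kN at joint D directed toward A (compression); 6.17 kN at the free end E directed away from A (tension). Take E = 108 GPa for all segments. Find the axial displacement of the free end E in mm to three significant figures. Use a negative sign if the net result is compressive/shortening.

Internal axial forces (sectioning from the free end, tension +): N_DE = 6.17 kN, N_CD = -6.63 kN, N_BC = -6.63 kN, N_AB = 7.67 kN.
A_AB = 929.4 mm².
A_BC = 137.1 mm².
A_DE = 936.4 mm².
δ_AB = 7670·536/(929.4·108000) = 0.04096 mm
δ_BC = -6630·219/(137.1·108000) = -0.09809 mm
δ_CD = -6630·821/(1370·108000) = -0.03679 mm
δ_DE = 6170·887/(936.4·108000) = 0.05412 mm
δ = Σδ_i = -0.0398 mm.

-0.0398 mm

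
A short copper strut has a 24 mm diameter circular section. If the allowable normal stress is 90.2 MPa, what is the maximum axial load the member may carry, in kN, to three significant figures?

A = 452.4 mm².
P_max = σ_allow · A = 90.2 · 452.4 = 40810 N = 40.81 kN.

40.8 kN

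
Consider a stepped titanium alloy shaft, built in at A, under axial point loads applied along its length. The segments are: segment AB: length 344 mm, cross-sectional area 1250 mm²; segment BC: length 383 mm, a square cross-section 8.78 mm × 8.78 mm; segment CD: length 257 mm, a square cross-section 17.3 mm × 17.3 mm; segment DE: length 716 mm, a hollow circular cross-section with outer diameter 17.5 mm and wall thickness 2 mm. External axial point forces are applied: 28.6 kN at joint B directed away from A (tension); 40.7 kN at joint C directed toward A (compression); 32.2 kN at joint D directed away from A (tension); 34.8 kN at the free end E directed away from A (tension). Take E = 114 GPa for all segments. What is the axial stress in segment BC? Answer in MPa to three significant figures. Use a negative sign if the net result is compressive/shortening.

341 MPa

Internal axial forces (sectioning from the free end, tension +): N_DE = 34.8 kN, N_CD = 67 kN, N_BC = 26.3 kN, N_AB = 54.9 kN.
A_BC = 77.09 mm².
σ_BC = N_BC/A_BC = 26300/77.09 = 341.2 MPa.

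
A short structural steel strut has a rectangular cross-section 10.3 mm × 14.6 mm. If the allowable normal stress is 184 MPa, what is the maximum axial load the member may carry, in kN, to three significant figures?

27.7 kN

A = 150.4 mm².
P_max = σ_allow · A = 184 · 150.4 = 27670 N = 27.67 kN.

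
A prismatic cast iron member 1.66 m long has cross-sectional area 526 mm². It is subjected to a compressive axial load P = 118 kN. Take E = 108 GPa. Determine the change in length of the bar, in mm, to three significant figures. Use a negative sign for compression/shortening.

δ_mech = NL/(AE) = -118000·1660/(526·108000) = -3.448 mm.

-3.45 mm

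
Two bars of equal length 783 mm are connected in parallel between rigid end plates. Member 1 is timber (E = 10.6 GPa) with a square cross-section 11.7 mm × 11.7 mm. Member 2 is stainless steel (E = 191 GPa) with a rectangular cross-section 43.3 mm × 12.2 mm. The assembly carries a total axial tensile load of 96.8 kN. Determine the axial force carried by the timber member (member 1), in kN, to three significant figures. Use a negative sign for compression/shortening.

A_1 = 136.9 mm².
A_2 = 528.3 mm².
Equal strain + equilibrium ⇒ each member carries load in proportion to AE: A₁E₁ = 1451000 N, A₂E₂ = 100900000 N, ΣAE = 102300000 N.
F₁ = P·A₁E₁/ΣAE = 96800·1451000/102300000 = 1372 N.

1.37 kN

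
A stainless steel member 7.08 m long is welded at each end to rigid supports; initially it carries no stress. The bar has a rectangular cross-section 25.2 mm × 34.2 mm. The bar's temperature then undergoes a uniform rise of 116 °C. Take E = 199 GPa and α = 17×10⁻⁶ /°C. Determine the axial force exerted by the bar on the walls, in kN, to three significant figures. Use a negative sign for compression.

Free thermal expansion αLΔT = 17e-6 · 7080 · 116 = 13.96 mm.
The walls impose strain ε = −(13.96)/7080 = -1.9720e-03; σ = Eε = 199000 · -1.9720e-03 = -392.4 MPa.
Wall reaction R = σ·A = -392.4·861.8 = -338200 N = -338.2 kN.

-338 kN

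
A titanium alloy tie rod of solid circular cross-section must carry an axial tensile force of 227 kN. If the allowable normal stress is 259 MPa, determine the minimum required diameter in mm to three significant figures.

Required area A ≥ P/σ_allow = 227000/259 = 876.4 mm².
For a solid circular section, d ≥ √(4A/π) = 33.41 mm.

33.4 mm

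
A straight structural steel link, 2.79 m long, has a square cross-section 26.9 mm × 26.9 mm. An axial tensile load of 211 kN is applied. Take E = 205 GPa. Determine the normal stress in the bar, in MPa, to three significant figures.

A = 723.6 mm².
σ = N/A = 211000/723.6 = 291.6 MPa.

292 MPa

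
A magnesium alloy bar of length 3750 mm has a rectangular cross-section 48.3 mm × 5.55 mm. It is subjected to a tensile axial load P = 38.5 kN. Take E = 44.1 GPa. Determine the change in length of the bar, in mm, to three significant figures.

12.2 mm

A = 268.1 mm².
δ_mech = NL/(AE) = 38500·3750/(268.1·44100) = 12.21 mm.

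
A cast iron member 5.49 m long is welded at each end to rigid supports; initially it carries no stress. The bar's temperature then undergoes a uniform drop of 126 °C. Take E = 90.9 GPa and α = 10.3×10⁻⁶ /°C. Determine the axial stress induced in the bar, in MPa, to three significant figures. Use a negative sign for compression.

Free thermal expansion αLΔT = 10.3e-6 · 5490 · -126 = -7.125 mm.
The walls impose strain ε = −(-7.125)/5490 = 1.2978e-03; σ = Eε = 90900 · 1.2978e-03 = 118 MPa.

118 MPa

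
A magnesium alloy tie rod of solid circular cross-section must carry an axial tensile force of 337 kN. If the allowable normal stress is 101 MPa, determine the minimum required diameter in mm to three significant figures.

65.2 mm

Required area A ≥ P/σ_allow = 337000/101 = 3337 mm².
For a solid circular section, d ≥ √(4A/π) = 65.18 mm.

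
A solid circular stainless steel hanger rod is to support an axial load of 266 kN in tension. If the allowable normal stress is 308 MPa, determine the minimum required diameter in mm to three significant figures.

33.2 mm

Required area A ≥ P/σ_allow = 266000/308 = 863.6 mm².
For a solid circular section, d ≥ √(4A/π) = 33.16 mm.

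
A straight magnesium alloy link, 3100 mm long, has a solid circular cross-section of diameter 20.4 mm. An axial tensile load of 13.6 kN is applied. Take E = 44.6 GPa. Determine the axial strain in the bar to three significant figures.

A = 326.9 mm².
σ = N/A = 41.61 MPa; ε = σ/E = 41.61/44600 = 9.329e-04.

9.33e-04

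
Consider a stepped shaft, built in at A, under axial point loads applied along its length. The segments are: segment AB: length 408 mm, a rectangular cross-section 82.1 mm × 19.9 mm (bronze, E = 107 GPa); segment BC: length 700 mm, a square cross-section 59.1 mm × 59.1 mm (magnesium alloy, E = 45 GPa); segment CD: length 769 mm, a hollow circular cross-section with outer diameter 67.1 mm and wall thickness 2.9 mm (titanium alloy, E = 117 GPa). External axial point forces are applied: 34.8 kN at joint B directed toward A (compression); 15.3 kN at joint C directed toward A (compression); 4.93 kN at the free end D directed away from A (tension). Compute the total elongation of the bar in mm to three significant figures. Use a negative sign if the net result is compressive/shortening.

Internal axial forces (sectioning from the free end, tension +): N_CD = 4.93 kN, N_BC = -10.37 kN, N_AB = -45.17 kN.
A_AB = 1634 mm².
A_BC = 3493 mm².
A_CD = 584.9 mm².
δ_AB = -45170·408/(1634·107000) = -0.1054 mm
δ_BC = -10370·700/(3493·45000) = -0.04618 mm
δ_CD = 4930·769/(584.9·117000) = 0.0554 mm
δ = Σδ_i = -0.09621 mm.

-0.0962 mm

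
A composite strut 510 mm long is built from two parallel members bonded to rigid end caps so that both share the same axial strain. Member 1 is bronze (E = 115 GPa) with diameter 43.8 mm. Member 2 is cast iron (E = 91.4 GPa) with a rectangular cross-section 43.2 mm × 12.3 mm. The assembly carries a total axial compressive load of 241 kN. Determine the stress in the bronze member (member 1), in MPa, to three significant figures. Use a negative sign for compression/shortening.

A_1 = 1507 mm².
A_2 = 531.4 mm².
Equal strain + equilibrium ⇒ each member carries load in proportion to AE: A₁E₁ = 173300000 N, A₂E₂ = 48570000 N, ΣAE = 221800000 N.
σ₁ = P·E₁/ΣAE = -241000·115000/221800000 = -124.9 MPa.

-125 MPa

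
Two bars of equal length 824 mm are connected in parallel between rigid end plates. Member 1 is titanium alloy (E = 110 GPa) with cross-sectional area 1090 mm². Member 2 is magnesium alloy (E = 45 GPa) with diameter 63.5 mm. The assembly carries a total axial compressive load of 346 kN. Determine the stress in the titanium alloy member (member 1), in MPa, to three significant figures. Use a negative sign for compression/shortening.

A_2 = 3167 mm².
Equal strain + equilibrium ⇒ each member carries load in proportion to AE: A₁E₁ = 119900000 N, A₂E₂ = 142500000 N, ΣAE = 262400000 N.
σ₁ = P·E₁/ΣAE = -346000·110000/262400000 = -145 MPa.

-145 MPa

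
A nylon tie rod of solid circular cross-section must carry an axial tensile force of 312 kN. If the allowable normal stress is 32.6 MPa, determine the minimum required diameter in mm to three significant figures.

110 mm

Required area A ≥ P/σ_allow = 312000/32.6 = 9571 mm².
For a solid circular section, d ≥ √(4A/π) = 110.4 mm.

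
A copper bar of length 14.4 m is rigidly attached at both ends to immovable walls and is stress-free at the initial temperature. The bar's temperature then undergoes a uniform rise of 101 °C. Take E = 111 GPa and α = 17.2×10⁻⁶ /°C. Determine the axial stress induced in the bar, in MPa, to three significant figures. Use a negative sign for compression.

-193 MPa

Free thermal expansion αLΔT = 17.2e-6 · 14400 · 101 = 25.02 mm.
The walls impose strain ε = −(25.02)/14400 = -1.7372e-03; σ = Eε = 111000 · -1.7372e-03 = -192.8 MPa.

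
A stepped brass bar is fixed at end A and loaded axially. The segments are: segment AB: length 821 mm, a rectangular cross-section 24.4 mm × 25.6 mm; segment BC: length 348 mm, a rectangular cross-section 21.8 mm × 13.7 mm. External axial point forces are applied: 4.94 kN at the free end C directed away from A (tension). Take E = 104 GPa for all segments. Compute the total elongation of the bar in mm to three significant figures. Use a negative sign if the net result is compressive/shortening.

0.118 mm

Internal axial forces (sectioning from the free end, tension +): N_BC = 4.94 kN, N_AB = 4.94 kN.
A_AB = 624.6 mm².
A_BC = 298.7 mm².
δ_AB = 4940·821/(624.6·104000) = 0.06243 mm
δ_BC = 4940·348/(298.7·104000) = 0.05535 mm
δ = Σδ_i = 0.1178 mm.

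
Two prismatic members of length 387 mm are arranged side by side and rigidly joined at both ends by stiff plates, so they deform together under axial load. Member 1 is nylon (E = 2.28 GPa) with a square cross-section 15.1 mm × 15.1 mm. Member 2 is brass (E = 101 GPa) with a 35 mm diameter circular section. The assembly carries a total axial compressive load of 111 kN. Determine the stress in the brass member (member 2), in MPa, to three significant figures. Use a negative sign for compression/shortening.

-115 MPa

A_1 = 228 mm².
A_2 = 962.1 mm².
Equal strain + equilibrium ⇒ each member carries load in proportion to AE: A₁E₁ = 519900 N, A₂E₂ = 97170000 N, ΣAE = 97690000 N.
σ₂ = P·E₂/ΣAE = -111000·101000/97690000 = -114.8 MPa.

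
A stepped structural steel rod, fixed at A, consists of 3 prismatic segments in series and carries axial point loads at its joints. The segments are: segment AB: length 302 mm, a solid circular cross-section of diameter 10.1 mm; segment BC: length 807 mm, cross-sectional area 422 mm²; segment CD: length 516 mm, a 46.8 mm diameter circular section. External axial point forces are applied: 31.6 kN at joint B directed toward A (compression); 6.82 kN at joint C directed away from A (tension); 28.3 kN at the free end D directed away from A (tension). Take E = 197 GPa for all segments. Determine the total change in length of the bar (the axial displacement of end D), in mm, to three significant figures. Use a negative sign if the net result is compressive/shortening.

0.451 mm

Internal axial forces (sectioning from the free end, tension +): N_CD = 28.3 kN, N_BC = 35.12 kN, N_AB = 3.52 kN.
A_AB = 80.12 mm².
A_CD = 1720 mm².
δ_AB = 3520·302/(80.12·197000) = 0.06735 mm
δ_BC = 35120·807/(422·197000) = 0.3409 mm
δ_CD = 28300·516/(1720·197000) = 0.04309 mm
δ = Σδ_i = 0.4514 mm.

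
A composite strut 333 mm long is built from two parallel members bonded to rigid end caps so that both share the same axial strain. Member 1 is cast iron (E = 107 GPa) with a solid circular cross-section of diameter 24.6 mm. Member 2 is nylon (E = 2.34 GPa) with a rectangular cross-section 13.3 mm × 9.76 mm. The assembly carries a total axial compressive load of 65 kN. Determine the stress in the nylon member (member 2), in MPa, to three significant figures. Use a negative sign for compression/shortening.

-2.97 MPa

A_1 = 475.3 mm².
A_2 = 129.8 mm².
Equal strain + equilibrium ⇒ each member carries load in proportion to AE: A₁E₁ = 50860000 N, A₂E₂ = 303800 N, ΣAE = 51160000 N.
σ₂ = P·E₂/ΣAE = -65000·2340/51160000 = -2.973 MPa.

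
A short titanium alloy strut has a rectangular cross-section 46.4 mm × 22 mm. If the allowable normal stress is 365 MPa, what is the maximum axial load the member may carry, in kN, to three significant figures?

373 kN

A = 1021 mm².
P_max = σ_allow · A = 365 · 1021 = 372600 N = 372.6 kN.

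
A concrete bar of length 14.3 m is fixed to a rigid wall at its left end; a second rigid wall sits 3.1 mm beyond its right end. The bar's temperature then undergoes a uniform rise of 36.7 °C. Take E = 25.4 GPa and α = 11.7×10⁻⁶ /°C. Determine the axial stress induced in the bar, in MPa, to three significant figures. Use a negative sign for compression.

Free thermal expansion αLΔT = 11.7e-6 · 14300 · 36.7 = 6.14 mm.
The walls engage after the gap closes; constrained expansion = 6.14 − 3.1 = 3.04 mm.
The walls impose strain ε = −(3.04)/14300 = -2.1261e-04; σ = Eε = 25400 · -2.1261e-04 = -5.4 MPa.

-5.40 MPa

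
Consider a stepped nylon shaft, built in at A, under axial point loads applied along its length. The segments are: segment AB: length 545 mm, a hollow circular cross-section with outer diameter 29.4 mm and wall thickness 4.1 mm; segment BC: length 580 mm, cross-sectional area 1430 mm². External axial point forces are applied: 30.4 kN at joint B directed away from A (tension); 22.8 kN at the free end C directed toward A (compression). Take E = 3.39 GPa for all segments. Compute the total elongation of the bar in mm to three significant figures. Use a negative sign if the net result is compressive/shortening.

1.02 mm

Internal axial forces (sectioning from the free end, tension +): N_BC = -22.8 kN, N_AB = 7.6 kN.
A_AB = 325.9 mm².
δ_AB = 7600·545/(325.9·3390) = 3.749 mm
δ_BC = -22800·580/(1430·3390) = -2.728 mm
δ = Σδ_i = 1.021 mm.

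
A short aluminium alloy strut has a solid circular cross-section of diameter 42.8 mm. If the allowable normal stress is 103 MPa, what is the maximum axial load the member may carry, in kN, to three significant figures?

A = 1439 mm².
P_max = σ_allow · A = 103 · 1439 = 148200 N = 148.2 kN.

148 kN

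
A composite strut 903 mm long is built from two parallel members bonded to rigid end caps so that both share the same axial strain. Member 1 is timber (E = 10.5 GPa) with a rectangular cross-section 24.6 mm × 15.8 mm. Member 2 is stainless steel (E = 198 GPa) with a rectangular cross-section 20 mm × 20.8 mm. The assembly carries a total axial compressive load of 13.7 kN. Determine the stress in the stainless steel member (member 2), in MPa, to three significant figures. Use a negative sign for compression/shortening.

-31.4 MPa

A_1 = 388.7 mm².
A_2 = 416 mm².
Equal strain + equilibrium ⇒ each member carries load in proportion to AE: A₁E₁ = 4081000 N, A₂E₂ = 82370000 N, ΣAE = 86450000 N.
σ₂ = P·E₂/ΣAE = -13700·198000/86450000 = -31.38 MPa.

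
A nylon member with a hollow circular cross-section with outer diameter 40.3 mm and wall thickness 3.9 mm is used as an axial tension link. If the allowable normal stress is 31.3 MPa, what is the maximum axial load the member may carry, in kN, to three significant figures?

14.0 kN

A = 446 mm².
P_max = σ_allow · A = 31.3 · 446 = 13960 N = 13.96 kN.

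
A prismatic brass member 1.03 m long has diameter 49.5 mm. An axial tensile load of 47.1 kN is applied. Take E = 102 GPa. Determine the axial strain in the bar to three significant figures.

A = 1924 mm².
σ = N/A = 24.47 MPa; ε = σ/E = 24.47/102000 = 2.399e-04.

2.40e-04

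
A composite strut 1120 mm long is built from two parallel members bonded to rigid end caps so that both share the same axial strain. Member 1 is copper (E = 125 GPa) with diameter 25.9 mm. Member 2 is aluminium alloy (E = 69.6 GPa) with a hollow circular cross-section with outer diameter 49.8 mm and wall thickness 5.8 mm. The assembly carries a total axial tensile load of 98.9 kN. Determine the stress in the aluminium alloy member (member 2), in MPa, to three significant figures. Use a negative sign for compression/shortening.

56.6 MPa

A_1 = 526.9 mm².
A_2 = 801.7 mm².
Equal strain + equilibrium ⇒ each member carries load in proportion to AE: A₁E₁ = 65860000 N, A₂E₂ = 55800000 N, ΣAE = 121700000 N.
σ₂ = P·E₂/ΣAE = 98900·69600/121700000 = 56.58 MPa.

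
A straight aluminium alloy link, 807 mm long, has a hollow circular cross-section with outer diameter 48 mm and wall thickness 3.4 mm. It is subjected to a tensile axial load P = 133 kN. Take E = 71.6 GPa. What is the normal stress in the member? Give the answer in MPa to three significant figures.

279 MPa

A = 476.4 mm².
σ = N/A = 133000/476.4 = 279.2 MPa.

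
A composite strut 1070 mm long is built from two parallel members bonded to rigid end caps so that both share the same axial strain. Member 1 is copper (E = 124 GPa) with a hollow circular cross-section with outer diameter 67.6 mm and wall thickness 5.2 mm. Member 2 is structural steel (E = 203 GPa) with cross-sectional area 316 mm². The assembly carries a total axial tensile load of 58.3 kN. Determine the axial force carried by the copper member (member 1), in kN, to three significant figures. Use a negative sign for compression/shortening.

A_1 = 1019 mm².
Equal strain + equilibrium ⇒ each member carries load in proportion to AE: A₁E₁ = 126400000 N, A₂E₂ = 64150000 N, ΣAE = 190600000 N.
F₁ = P·A₁E₁/ΣAE = 58300·126400000/190600000 = 38670 N.

38.7 kN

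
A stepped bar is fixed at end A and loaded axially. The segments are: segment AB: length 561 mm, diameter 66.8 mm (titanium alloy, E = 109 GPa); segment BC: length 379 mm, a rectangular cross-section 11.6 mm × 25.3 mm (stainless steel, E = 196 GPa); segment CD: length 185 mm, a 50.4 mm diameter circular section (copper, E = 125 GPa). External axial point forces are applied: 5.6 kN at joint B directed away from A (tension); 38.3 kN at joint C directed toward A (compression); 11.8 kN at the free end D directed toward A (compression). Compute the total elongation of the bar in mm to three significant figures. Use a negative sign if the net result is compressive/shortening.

-0.404 mm

Internal axial forces (sectioning from the free end, tension +): N_CD = -11.8 kN, N_BC = -50.1 kN, N_AB = -44.5 kN.
A_AB = 3505 mm².
A_BC = 293.5 mm².
A_CD = 1995 mm².
δ_AB = -44500·561/(3505·109000) = -0.06535 mm
δ_BC = -50100·379/(293.5·196000) = -0.3301 mm
δ_CD = -11800·185/(1995·125000) = -0.008754 mm
δ = Σδ_i = -0.4042 mm.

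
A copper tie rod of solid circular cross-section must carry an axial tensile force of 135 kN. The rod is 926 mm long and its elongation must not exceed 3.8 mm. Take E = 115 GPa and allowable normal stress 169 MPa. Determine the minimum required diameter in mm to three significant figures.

Required area A ≥ P/σ_allow = 135000/169 = 798.8 mm².
For a solid circular section, d ≥ √(4A/π) = 31.89 mm.
Elongation limit: A ≥ PL/(Eδ_allow) = 135000·926/(115000·3.8) = 286.1 mm² ⇒ d ≥ 19.08 mm.
The stress limit governs.

31.9 mm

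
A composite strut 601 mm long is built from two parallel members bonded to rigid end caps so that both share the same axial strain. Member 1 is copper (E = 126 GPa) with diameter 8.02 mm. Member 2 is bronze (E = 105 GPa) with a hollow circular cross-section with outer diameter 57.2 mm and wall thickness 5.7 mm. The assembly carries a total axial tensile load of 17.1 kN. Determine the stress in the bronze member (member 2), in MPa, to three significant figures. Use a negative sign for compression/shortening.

17.4 MPa

A_1 = 50.52 mm².
A_2 = 922.2 mm².
Equal strain + equilibrium ⇒ each member carries load in proportion to AE: A₁E₁ = 6365000 N, A₂E₂ = 96830000 N, ΣAE = 103200000 N.
σ₂ = P·E₂/ΣAE = 17100·105000/103200000 = 17.4 MPa.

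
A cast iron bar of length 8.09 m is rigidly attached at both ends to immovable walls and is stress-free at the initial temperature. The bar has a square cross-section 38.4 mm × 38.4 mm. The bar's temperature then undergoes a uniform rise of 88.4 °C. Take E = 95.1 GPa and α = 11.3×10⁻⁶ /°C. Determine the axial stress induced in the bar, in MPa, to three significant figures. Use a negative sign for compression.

Free thermal expansion αLΔT = 11.3e-6 · 8090 · 88.4 = 8.081 mm.
The walls impose strain ε = −(8.081)/8090 = -9.9892e-04; σ = Eε = 95100 · -9.9892e-04 = -95 MPa.

-95.0 MPa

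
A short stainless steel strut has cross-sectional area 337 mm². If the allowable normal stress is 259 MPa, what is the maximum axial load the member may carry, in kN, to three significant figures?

P_max = σ_allow · A = 259 · 337 = 87280 N = 87.28 kN.

87.3 kN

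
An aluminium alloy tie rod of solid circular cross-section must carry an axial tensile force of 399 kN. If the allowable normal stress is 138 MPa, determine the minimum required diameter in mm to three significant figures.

Required area A ≥ P/σ_allow = 399000/138 = 2891 mm².
For a solid circular section, d ≥ √(4A/π) = 60.67 mm.

60.7 mm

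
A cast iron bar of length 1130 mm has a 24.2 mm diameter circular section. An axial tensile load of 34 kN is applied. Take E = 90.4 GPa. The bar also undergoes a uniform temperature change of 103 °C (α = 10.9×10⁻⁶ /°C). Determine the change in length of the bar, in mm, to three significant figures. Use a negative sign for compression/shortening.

2.19 mm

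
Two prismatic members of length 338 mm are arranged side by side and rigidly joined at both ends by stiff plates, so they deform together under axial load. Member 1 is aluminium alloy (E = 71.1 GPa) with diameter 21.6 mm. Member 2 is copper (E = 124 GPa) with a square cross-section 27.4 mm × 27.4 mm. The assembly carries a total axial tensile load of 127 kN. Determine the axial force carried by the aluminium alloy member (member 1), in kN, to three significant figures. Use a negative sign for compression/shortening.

A_1 = 366.4 mm².
A_2 = 750.8 mm².
Equal strain + equilibrium ⇒ each member carries load in proportion to AE: A₁E₁ = 26050000 N, A₂E₂ = 93090000 N, ΣAE = 119100000 N.
F₁ = P·A₁E₁/ΣAE = 127000·26050000/119100000 = 27770 N.

27.8 kN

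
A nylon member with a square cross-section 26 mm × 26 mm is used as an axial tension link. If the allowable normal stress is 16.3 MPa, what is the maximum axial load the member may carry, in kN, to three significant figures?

A = 676 mm².
P_max = σ_allow · A = 16.3 · 676 = 11020 N = 11.02 kN.

11.0 kN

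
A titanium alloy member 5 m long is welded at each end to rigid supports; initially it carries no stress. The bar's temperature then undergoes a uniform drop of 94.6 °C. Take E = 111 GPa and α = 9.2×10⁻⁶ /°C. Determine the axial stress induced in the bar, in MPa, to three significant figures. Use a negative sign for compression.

Free thermal expansion αLΔT = 9.2e-6 · 5000 · -94.6 = -4.352 mm.
The walls impose strain ε = −(-4.352)/5000 = 8.7032e-04; σ = Eε = 111000 · 8.7032e-04 = 96.61 MPa.

96.6 MPa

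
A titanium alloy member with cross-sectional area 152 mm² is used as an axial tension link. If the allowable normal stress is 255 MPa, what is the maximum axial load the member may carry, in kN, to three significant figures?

38.8 kN

P_max = σ_allow · A = 255 · 152 = 38760 N = 38.76 kN.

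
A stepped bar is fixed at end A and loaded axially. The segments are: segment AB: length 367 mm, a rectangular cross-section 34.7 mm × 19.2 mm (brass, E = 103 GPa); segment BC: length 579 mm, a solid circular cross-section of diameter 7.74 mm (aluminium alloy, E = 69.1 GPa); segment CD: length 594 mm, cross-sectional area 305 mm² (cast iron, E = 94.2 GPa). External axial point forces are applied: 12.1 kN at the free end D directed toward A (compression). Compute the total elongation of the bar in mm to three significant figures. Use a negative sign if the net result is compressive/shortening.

Internal axial forces (sectioning from the free end, tension +): N_CD = -12.1 kN, N_BC = -12.1 kN, N_AB = -12.1 kN.
A_AB = 666.2 mm².
A_BC = 47.05 mm².
δ_AB = -12100·367/(666.2·103000) = -0.06471 mm
δ_BC = -12100·579/(47.05·69100) = -2.155 mm
δ_CD = -12100·594/(305·94200) = -0.2502 mm
δ = Σδ_i = -2.47 mm.

-2.47 mm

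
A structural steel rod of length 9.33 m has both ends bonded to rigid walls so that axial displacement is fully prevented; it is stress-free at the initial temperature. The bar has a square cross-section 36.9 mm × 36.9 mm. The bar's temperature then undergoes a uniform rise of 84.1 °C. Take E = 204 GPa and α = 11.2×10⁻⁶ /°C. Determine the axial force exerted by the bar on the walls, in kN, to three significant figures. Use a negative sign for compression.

-262 kN

Free thermal expansion αLΔT = 11.2e-6 · 9330 · 84.1 = 8.788 mm.
The walls impose strain ε = −(8.788)/9330 = -9.4192e-04; σ = Eε = 204000 · -9.4192e-04 = -192.2 MPa.
Wall reaction R = σ·A = -192.2·1362 = -261600 N = -261.6 kN.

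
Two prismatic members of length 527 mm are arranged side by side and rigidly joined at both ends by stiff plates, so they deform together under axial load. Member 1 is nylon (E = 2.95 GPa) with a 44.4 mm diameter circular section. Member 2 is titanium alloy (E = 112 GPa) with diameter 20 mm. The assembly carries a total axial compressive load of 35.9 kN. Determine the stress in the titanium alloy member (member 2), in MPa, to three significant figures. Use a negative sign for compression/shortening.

A_1 = 1548 mm².
A_2 = 314.2 mm².
Equal strain + equilibrium ⇒ each member carries load in proportion to AE: A₁E₁ = 4567000 N, A₂E₂ = 35190000 N, ΣAE = 39750000 N.
σ₂ = P·E₂/ΣAE = -35900·112000/39750000 = -101.1 MPa.

-101 MPa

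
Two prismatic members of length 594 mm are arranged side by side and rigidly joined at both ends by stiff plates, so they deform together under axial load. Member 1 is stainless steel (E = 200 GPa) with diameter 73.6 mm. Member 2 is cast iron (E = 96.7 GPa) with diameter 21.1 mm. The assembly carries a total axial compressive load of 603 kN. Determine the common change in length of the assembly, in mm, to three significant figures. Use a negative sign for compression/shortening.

-0.405 mm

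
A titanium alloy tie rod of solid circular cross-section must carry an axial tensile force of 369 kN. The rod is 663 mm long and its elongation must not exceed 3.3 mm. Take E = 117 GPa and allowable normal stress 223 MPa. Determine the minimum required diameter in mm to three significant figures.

Required area A ≥ P/σ_allow = 369000/223 = 1655 mm².
For a solid circular section, d ≥ √(4A/π) = 45.9 mm.
Elongation limit: A ≥ PL/(Eδ_allow) = 369000·663/(117000·3.3) = 633.6 mm² ⇒ d ≥ 28.4 mm.
The stress limit governs.

45.9 mm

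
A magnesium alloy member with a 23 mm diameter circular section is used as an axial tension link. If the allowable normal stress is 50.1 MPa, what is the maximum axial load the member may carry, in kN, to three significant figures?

20.8 kN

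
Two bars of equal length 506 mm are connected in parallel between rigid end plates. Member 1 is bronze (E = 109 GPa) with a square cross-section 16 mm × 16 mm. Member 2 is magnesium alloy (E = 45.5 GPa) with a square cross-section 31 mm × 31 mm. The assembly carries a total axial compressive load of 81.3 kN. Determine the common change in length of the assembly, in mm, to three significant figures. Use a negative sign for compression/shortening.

A_1 = 256 mm².
A_2 = 961 mm².
Equal strain + equilibrium ⇒ each member carries load in proportion to AE: A₁E₁ = 27900000 N, A₂E₂ = 43730000 N, ΣAE = 71630000 N.
δ = PL/ΣAE = -81300·506/71630000 = -0.5743 mm.

-0.574 mm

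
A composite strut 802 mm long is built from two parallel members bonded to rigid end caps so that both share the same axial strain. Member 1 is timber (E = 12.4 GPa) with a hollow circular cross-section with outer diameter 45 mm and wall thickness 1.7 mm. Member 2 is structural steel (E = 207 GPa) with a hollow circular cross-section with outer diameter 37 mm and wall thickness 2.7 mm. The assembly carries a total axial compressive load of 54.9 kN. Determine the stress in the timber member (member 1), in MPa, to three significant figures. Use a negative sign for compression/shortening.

-10.8 MPa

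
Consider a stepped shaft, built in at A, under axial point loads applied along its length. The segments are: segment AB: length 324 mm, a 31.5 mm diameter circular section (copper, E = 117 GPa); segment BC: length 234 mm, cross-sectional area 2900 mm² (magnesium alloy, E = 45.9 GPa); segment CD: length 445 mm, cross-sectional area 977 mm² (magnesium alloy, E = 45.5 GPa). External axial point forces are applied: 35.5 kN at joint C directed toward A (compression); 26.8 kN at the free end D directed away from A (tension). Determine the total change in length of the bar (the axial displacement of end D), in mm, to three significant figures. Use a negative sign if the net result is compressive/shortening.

Internal axial forces (sectioning from the free end, tension +): N_CD = 26.8 kN, N_BC = -8.7 kN, N_AB = -8.7 kN.
A_AB = 779.3 mm².
δ_AB = -8700·324/(779.3·117000) = -0.03091 mm
δ_BC = -8700·234/(2900·45900) = -0.01529 mm
δ_CD = 26800·445/(977·45500) = 0.2683 mm
δ = Σδ_i = 0.2221 mm.

0.222 mm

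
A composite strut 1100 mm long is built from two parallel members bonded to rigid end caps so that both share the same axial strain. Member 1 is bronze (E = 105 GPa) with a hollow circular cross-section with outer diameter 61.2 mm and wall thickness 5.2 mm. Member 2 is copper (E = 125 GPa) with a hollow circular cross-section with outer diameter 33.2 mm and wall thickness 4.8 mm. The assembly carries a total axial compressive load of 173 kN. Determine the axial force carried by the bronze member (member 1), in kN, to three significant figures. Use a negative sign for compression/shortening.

-111 kN

A_1 = 914.8 mm².
A_2 = 428.3 mm².
Equal strain + equilibrium ⇒ each member carries load in proportion to AE: A₁E₁ = 96060000 N, A₂E₂ = 53530000 N, ΣAE = 149600000 N.
F₁ = P·A₁E₁/ΣAE = -173000·96060000/149600000 = -111100 N.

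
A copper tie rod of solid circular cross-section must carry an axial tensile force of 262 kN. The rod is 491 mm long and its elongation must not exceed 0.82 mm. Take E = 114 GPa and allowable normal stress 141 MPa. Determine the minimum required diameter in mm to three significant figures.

48.6 mm

Required area A ≥ P/σ_allow = 262000/141 = 1858 mm².
For a solid circular section, d ≥ √(4A/π) = 48.64 mm.
Elongation limit: A ≥ PL/(Eδ_allow) = 262000·491/(114000·0.82) = 1376 mm² ⇒ d ≥ 41.86 mm.
The stress limit governs.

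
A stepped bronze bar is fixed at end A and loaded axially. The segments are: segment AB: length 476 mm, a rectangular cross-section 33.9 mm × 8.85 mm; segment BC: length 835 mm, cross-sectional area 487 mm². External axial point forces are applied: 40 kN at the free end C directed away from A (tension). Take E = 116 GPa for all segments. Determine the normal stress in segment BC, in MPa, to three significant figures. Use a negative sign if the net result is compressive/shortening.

Internal axial forces (sectioning from the free end, tension +): N_BC = 40 kN, N_AB = 40 kN.
σ_BC = N_BC/A_BC = 40000/487 = 82.14 MPa.

82.1 MPa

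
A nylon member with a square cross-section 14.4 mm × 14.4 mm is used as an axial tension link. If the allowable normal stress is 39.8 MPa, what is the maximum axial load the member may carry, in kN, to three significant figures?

8.25 kN

A = 207.4 mm².
P_max = σ_allow · A = 39.8 · 207.4 = 8253 N = 8.253 kN.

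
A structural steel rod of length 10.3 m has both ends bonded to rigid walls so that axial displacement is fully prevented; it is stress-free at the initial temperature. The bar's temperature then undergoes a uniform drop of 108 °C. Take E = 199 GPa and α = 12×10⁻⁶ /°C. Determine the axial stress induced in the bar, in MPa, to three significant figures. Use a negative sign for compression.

258 MPa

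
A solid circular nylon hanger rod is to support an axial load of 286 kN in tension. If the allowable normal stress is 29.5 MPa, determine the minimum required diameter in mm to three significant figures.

Required area A ≥ P/σ_allow = 286000/29.5 = 9695 mm².
For a solid circular section, d ≥ √(4A/π) = 111.1 mm.

111 mm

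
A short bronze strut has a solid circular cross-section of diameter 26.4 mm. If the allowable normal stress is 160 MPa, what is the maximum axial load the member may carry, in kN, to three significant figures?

A = 547.4 mm².
P_max = σ_allow · A = 160 · 547.4 = 87580 N = 87.58 kN.

87.6 kN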